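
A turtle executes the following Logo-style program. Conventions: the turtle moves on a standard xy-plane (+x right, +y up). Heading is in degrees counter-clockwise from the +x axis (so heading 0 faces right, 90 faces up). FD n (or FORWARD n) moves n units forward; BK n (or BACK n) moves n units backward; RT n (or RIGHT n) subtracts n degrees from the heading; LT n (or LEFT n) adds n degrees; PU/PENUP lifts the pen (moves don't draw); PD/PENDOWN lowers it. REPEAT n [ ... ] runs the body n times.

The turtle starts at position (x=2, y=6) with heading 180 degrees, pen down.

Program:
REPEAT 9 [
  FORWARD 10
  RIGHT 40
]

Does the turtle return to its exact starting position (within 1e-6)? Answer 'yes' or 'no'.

Answer: yes

Derivation:
Executing turtle program step by step:
Start: pos=(2,6), heading=180, pen down
REPEAT 9 [
  -- iteration 1/9 --
  FD 10: (2,6) -> (-8,6) [heading=180, draw]
  RT 40: heading 180 -> 140
  -- iteration 2/9 --
  FD 10: (-8,6) -> (-15.66,12.428) [heading=140, draw]
  RT 40: heading 140 -> 100
  -- iteration 3/9 --
  FD 10: (-15.66,12.428) -> (-17.397,22.276) [heading=100, draw]
  RT 40: heading 100 -> 60
  -- iteration 4/9 --
  FD 10: (-17.397,22.276) -> (-12.397,30.936) [heading=60, draw]
  RT 40: heading 60 -> 20
  -- iteration 5/9 --
  FD 10: (-12.397,30.936) -> (-3,34.356) [heading=20, draw]
  RT 40: heading 20 -> 340
  -- iteration 6/9 --
  FD 10: (-3,34.356) -> (6.397,30.936) [heading=340, draw]
  RT 40: heading 340 -> 300
  -- iteration 7/9 --
  FD 10: (6.397,30.936) -> (11.397,22.276) [heading=300, draw]
  RT 40: heading 300 -> 260
  -- iteration 8/9 --
  FD 10: (11.397,22.276) -> (9.66,12.428) [heading=260, draw]
  RT 40: heading 260 -> 220
  -- iteration 9/9 --
  FD 10: (9.66,12.428) -> (2,6) [heading=220, draw]
  RT 40: heading 220 -> 180
]
Final: pos=(2,6), heading=180, 9 segment(s) drawn

Start position: (2, 6)
Final position: (2, 6)
Distance = 0; < 1e-6 -> CLOSED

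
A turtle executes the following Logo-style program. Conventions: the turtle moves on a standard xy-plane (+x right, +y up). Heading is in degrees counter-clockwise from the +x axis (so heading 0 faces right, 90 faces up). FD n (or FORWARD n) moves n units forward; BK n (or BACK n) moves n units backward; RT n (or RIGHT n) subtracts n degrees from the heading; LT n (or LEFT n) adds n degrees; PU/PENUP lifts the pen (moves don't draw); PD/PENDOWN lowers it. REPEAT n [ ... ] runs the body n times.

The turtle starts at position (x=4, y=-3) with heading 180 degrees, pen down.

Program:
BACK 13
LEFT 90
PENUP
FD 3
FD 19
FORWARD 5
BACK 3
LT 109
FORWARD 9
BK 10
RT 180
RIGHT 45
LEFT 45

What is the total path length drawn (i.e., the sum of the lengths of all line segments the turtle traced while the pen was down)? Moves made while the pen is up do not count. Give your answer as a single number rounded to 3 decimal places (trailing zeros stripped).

Answer: 13

Derivation:
Executing turtle program step by step:
Start: pos=(4,-3), heading=180, pen down
BK 13: (4,-3) -> (17,-3) [heading=180, draw]
LT 90: heading 180 -> 270
PU: pen up
FD 3: (17,-3) -> (17,-6) [heading=270, move]
FD 19: (17,-6) -> (17,-25) [heading=270, move]
FD 5: (17,-25) -> (17,-30) [heading=270, move]
BK 3: (17,-30) -> (17,-27) [heading=270, move]
LT 109: heading 270 -> 19
FD 9: (17,-27) -> (25.51,-24.07) [heading=19, move]
BK 10: (25.51,-24.07) -> (16.054,-27.326) [heading=19, move]
RT 180: heading 19 -> 199
RT 45: heading 199 -> 154
LT 45: heading 154 -> 199
Final: pos=(16.054,-27.326), heading=199, 1 segment(s) drawn

Segment lengths:
  seg 1: (4,-3) -> (17,-3), length = 13
Total = 13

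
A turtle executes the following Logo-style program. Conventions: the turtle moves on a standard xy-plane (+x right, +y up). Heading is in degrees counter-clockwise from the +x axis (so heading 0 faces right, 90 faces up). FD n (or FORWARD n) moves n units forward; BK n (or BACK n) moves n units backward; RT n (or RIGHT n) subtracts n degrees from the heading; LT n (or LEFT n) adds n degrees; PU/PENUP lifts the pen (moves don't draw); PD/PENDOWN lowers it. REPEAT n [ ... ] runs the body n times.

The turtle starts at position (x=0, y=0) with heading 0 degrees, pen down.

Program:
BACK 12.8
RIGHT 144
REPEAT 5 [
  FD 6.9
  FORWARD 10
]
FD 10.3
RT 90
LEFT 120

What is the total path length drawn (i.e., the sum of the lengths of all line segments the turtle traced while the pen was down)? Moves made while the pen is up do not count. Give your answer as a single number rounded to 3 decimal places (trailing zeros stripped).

Executing turtle program step by step:
Start: pos=(0,0), heading=0, pen down
BK 12.8: (0,0) -> (-12.8,0) [heading=0, draw]
RT 144: heading 0 -> 216
REPEAT 5 [
  -- iteration 1/5 --
  FD 6.9: (-12.8,0) -> (-18.382,-4.056) [heading=216, draw]
  FD 10: (-18.382,-4.056) -> (-26.472,-9.934) [heading=216, draw]
  -- iteration 2/5 --
  FD 6.9: (-26.472,-9.934) -> (-32.055,-13.989) [heading=216, draw]
  FD 10: (-32.055,-13.989) -> (-40.145,-19.867) [heading=216, draw]
  -- iteration 3/5 --
  FD 6.9: (-40.145,-19.867) -> (-45.727,-23.923) [heading=216, draw]
  FD 10: (-45.727,-23.923) -> (-53.817,-29.801) [heading=216, draw]
  -- iteration 4/5 --
  FD 6.9: (-53.817,-29.801) -> (-59.399,-33.856) [heading=216, draw]
  FD 10: (-59.399,-33.856) -> (-67.49,-39.734) [heading=216, draw]
  -- iteration 5/5 --
  FD 6.9: (-67.49,-39.734) -> (-73.072,-43.79) [heading=216, draw]
  FD 10: (-73.072,-43.79) -> (-81.162,-49.668) [heading=216, draw]
]
FD 10.3: (-81.162,-49.668) -> (-89.495,-55.722) [heading=216, draw]
RT 90: heading 216 -> 126
LT 120: heading 126 -> 246
Final: pos=(-89.495,-55.722), heading=246, 12 segment(s) drawn

Segment lengths:
  seg 1: (0,0) -> (-12.8,0), length = 12.8
  seg 2: (-12.8,0) -> (-18.382,-4.056), length = 6.9
  seg 3: (-18.382,-4.056) -> (-26.472,-9.934), length = 10
  seg 4: (-26.472,-9.934) -> (-32.055,-13.989), length = 6.9
  seg 5: (-32.055,-13.989) -> (-40.145,-19.867), length = 10
  seg 6: (-40.145,-19.867) -> (-45.727,-23.923), length = 6.9
  seg 7: (-45.727,-23.923) -> (-53.817,-29.801), length = 10
  seg 8: (-53.817,-29.801) -> (-59.399,-33.856), length = 6.9
  seg 9: (-59.399,-33.856) -> (-67.49,-39.734), length = 10
  seg 10: (-67.49,-39.734) -> (-73.072,-43.79), length = 6.9
  seg 11: (-73.072,-43.79) -> (-81.162,-49.668), length = 10
  seg 12: (-81.162,-49.668) -> (-89.495,-55.722), length = 10.3
Total = 107.6

Answer: 107.6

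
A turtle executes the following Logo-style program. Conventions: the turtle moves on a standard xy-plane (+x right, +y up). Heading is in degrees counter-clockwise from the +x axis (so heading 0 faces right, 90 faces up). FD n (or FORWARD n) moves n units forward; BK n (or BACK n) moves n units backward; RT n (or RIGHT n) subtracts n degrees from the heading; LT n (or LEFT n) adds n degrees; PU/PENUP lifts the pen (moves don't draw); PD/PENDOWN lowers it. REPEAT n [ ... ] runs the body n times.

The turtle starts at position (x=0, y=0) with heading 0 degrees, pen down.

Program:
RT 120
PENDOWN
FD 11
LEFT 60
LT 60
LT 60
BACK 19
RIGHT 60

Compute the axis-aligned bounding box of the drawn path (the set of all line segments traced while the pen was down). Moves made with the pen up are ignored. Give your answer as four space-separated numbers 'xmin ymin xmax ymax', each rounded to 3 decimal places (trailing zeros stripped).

Executing turtle program step by step:
Start: pos=(0,0), heading=0, pen down
RT 120: heading 0 -> 240
PD: pen down
FD 11: (0,0) -> (-5.5,-9.526) [heading=240, draw]
LT 60: heading 240 -> 300
LT 60: heading 300 -> 0
LT 60: heading 0 -> 60
BK 19: (-5.5,-9.526) -> (-15,-25.981) [heading=60, draw]
RT 60: heading 60 -> 0
Final: pos=(-15,-25.981), heading=0, 2 segment(s) drawn

Segment endpoints: x in {-15, -5.5, 0}, y in {-25.981, -9.526, 0}
xmin=-15, ymin=-25.981, xmax=0, ymax=0

Answer: -15 -25.981 0 0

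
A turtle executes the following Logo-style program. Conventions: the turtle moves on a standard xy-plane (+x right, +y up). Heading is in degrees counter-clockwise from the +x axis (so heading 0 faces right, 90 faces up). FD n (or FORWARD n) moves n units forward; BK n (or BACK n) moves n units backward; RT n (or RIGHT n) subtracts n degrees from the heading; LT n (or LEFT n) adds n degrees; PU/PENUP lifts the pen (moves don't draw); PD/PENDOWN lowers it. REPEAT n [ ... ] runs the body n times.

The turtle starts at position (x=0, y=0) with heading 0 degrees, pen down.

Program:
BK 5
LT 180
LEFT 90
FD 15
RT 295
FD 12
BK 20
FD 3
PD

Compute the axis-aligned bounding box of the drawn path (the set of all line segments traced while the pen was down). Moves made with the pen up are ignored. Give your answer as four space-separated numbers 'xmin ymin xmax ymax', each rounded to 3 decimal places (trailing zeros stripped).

Executing turtle program step by step:
Start: pos=(0,0), heading=0, pen down
BK 5: (0,0) -> (-5,0) [heading=0, draw]
LT 180: heading 0 -> 180
LT 90: heading 180 -> 270
FD 15: (-5,0) -> (-5,-15) [heading=270, draw]
RT 295: heading 270 -> 335
FD 12: (-5,-15) -> (5.876,-20.071) [heading=335, draw]
BK 20: (5.876,-20.071) -> (-12.25,-11.619) [heading=335, draw]
FD 3: (-12.25,-11.619) -> (-9.532,-12.887) [heading=335, draw]
PD: pen down
Final: pos=(-9.532,-12.887), heading=335, 5 segment(s) drawn

Segment endpoints: x in {-12.25, -9.532, -5, -5, 0, 5.876}, y in {-20.071, -15, -12.887, -11.619, 0}
xmin=-12.25, ymin=-20.071, xmax=5.876, ymax=0

Answer: -12.25 -20.071 5.876 0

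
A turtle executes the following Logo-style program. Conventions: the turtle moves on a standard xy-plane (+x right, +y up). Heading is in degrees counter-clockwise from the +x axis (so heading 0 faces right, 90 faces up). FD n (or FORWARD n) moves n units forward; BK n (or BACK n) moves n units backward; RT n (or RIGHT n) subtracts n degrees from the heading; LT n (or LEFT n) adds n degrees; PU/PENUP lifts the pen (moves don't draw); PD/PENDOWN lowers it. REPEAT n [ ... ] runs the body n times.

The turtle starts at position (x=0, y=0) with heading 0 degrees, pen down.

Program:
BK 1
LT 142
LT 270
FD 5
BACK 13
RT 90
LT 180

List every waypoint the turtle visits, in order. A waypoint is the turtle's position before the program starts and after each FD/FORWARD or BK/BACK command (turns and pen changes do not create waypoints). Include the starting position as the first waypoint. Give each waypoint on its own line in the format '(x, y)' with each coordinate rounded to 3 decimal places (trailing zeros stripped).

Answer: (0, 0)
(-1, 0)
(2.078, 3.94)
(-5.925, -6.304)

Derivation:
Executing turtle program step by step:
Start: pos=(0,0), heading=0, pen down
BK 1: (0,0) -> (-1,0) [heading=0, draw]
LT 142: heading 0 -> 142
LT 270: heading 142 -> 52
FD 5: (-1,0) -> (2.078,3.94) [heading=52, draw]
BK 13: (2.078,3.94) -> (-5.925,-6.304) [heading=52, draw]
RT 90: heading 52 -> 322
LT 180: heading 322 -> 142
Final: pos=(-5.925,-6.304), heading=142, 3 segment(s) drawn
Waypoints (4 total):
(0, 0)
(-1, 0)
(2.078, 3.94)
(-5.925, -6.304)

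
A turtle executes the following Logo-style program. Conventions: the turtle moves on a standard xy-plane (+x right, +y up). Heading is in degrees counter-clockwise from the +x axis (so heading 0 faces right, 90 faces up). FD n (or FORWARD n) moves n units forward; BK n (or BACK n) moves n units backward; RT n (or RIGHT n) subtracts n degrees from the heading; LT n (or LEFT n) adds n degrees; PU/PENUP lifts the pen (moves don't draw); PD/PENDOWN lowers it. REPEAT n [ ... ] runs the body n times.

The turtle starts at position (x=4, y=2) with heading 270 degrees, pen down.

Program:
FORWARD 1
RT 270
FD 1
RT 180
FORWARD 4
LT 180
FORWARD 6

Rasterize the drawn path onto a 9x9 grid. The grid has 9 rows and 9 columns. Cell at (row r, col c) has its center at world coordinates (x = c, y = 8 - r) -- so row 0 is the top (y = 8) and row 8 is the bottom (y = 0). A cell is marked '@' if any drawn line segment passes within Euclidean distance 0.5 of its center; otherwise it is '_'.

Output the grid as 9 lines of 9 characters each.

Segment 0: (4,2) -> (4,1)
Segment 1: (4,1) -> (5,1)
Segment 2: (5,1) -> (1,1)
Segment 3: (1,1) -> (7,1)

Answer: _________
_________
_________
_________
_________
_________
____@____
_@@@@@@@_
_________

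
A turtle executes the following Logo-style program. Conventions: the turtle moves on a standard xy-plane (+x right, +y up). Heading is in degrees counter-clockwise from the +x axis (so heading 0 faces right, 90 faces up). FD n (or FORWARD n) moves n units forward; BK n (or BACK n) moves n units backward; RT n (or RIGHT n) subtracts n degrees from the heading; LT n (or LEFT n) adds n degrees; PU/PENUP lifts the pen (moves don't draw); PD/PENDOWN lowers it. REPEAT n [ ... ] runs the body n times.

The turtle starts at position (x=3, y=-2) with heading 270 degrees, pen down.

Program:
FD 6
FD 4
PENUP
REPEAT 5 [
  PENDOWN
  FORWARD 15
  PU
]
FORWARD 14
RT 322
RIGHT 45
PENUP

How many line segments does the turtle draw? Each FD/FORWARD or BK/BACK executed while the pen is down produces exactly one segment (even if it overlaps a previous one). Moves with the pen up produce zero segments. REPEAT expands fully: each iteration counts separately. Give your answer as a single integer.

Answer: 7

Derivation:
Executing turtle program step by step:
Start: pos=(3,-2), heading=270, pen down
FD 6: (3,-2) -> (3,-8) [heading=270, draw]
FD 4: (3,-8) -> (3,-12) [heading=270, draw]
PU: pen up
REPEAT 5 [
  -- iteration 1/5 --
  PD: pen down
  FD 15: (3,-12) -> (3,-27) [heading=270, draw]
  PU: pen up
  -- iteration 2/5 --
  PD: pen down
  FD 15: (3,-27) -> (3,-42) [heading=270, draw]
  PU: pen up
  -- iteration 3/5 --
  PD: pen down
  FD 15: (3,-42) -> (3,-57) [heading=270, draw]
  PU: pen up
  -- iteration 4/5 --
  PD: pen down
  FD 15: (3,-57) -> (3,-72) [heading=270, draw]
  PU: pen up
  -- iteration 5/5 --
  PD: pen down
  FD 15: (3,-72) -> (3,-87) [heading=270, draw]
  PU: pen up
]
FD 14: (3,-87) -> (3,-101) [heading=270, move]
RT 322: heading 270 -> 308
RT 45: heading 308 -> 263
PU: pen up
Final: pos=(3,-101), heading=263, 7 segment(s) drawn
Segments drawn: 7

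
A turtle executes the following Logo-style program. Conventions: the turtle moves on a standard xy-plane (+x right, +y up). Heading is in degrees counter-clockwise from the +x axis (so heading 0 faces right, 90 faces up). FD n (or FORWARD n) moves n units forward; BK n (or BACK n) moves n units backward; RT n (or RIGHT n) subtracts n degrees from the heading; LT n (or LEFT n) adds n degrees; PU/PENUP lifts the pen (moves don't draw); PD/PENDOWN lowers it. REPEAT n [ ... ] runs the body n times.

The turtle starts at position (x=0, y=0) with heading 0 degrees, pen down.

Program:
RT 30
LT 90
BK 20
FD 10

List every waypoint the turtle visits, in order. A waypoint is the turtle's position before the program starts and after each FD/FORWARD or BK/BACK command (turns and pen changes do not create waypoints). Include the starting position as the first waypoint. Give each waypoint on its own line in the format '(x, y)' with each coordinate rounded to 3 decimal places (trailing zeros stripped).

Answer: (0, 0)
(-10, -17.321)
(-5, -8.66)

Derivation:
Executing turtle program step by step:
Start: pos=(0,0), heading=0, pen down
RT 30: heading 0 -> 330
LT 90: heading 330 -> 60
BK 20: (0,0) -> (-10,-17.321) [heading=60, draw]
FD 10: (-10,-17.321) -> (-5,-8.66) [heading=60, draw]
Final: pos=(-5,-8.66), heading=60, 2 segment(s) drawn
Waypoints (3 total):
(0, 0)
(-10, -17.321)
(-5, -8.66)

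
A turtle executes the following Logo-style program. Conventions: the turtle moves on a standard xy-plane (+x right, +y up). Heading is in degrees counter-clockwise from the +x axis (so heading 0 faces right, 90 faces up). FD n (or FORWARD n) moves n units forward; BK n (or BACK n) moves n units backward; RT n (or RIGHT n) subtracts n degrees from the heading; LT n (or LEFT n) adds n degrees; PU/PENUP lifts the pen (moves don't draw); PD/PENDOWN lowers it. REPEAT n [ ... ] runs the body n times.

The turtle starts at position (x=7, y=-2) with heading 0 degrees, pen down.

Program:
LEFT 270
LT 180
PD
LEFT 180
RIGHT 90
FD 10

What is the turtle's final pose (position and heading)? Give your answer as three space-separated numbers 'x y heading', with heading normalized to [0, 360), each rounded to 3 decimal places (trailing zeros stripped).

Answer: -3 -2 180

Derivation:
Executing turtle program step by step:
Start: pos=(7,-2), heading=0, pen down
LT 270: heading 0 -> 270
LT 180: heading 270 -> 90
PD: pen down
LT 180: heading 90 -> 270
RT 90: heading 270 -> 180
FD 10: (7,-2) -> (-3,-2) [heading=180, draw]
Final: pos=(-3,-2), heading=180, 1 segment(s) drawn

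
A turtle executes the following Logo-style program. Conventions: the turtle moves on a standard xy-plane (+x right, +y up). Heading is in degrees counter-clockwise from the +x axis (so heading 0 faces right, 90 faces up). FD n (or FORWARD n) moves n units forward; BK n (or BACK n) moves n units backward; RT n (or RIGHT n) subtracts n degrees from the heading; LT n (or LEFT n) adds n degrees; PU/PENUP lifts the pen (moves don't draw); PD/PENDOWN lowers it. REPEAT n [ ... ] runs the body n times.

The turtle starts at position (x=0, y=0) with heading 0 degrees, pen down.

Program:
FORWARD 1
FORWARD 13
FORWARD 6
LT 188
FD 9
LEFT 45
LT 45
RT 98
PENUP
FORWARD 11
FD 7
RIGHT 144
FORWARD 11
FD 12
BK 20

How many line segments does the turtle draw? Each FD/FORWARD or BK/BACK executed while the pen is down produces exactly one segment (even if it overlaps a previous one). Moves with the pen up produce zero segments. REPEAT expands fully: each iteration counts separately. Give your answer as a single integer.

Executing turtle program step by step:
Start: pos=(0,0), heading=0, pen down
FD 1: (0,0) -> (1,0) [heading=0, draw]
FD 13: (1,0) -> (14,0) [heading=0, draw]
FD 6: (14,0) -> (20,0) [heading=0, draw]
LT 188: heading 0 -> 188
FD 9: (20,0) -> (11.088,-1.253) [heading=188, draw]
LT 45: heading 188 -> 233
LT 45: heading 233 -> 278
RT 98: heading 278 -> 180
PU: pen up
FD 11: (11.088,-1.253) -> (0.088,-1.253) [heading=180, move]
FD 7: (0.088,-1.253) -> (-6.912,-1.253) [heading=180, move]
RT 144: heading 180 -> 36
FD 11: (-6.912,-1.253) -> (1.987,5.213) [heading=36, move]
FD 12: (1.987,5.213) -> (11.695,12.267) [heading=36, move]
BK 20: (11.695,12.267) -> (-4.485,0.511) [heading=36, move]
Final: pos=(-4.485,0.511), heading=36, 4 segment(s) drawn
Segments drawn: 4

Answer: 4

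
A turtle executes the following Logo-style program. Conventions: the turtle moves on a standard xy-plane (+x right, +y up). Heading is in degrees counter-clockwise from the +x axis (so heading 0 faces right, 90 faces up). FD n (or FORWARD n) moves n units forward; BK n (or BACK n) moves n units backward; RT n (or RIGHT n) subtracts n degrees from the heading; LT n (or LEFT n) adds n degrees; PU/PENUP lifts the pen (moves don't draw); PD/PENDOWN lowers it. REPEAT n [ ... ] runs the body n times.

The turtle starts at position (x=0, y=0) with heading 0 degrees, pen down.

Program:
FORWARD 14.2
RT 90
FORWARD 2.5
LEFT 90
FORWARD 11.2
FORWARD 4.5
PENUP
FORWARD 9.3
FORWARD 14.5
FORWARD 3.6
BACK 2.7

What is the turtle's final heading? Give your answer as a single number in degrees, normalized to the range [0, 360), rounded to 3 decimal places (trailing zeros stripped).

Answer: 0

Derivation:
Executing turtle program step by step:
Start: pos=(0,0), heading=0, pen down
FD 14.2: (0,0) -> (14.2,0) [heading=0, draw]
RT 90: heading 0 -> 270
FD 2.5: (14.2,0) -> (14.2,-2.5) [heading=270, draw]
LT 90: heading 270 -> 0
FD 11.2: (14.2,-2.5) -> (25.4,-2.5) [heading=0, draw]
FD 4.5: (25.4,-2.5) -> (29.9,-2.5) [heading=0, draw]
PU: pen up
FD 9.3: (29.9,-2.5) -> (39.2,-2.5) [heading=0, move]
FD 14.5: (39.2,-2.5) -> (53.7,-2.5) [heading=0, move]
FD 3.6: (53.7,-2.5) -> (57.3,-2.5) [heading=0, move]
BK 2.7: (57.3,-2.5) -> (54.6,-2.5) [heading=0, move]
Final: pos=(54.6,-2.5), heading=0, 4 segment(s) drawn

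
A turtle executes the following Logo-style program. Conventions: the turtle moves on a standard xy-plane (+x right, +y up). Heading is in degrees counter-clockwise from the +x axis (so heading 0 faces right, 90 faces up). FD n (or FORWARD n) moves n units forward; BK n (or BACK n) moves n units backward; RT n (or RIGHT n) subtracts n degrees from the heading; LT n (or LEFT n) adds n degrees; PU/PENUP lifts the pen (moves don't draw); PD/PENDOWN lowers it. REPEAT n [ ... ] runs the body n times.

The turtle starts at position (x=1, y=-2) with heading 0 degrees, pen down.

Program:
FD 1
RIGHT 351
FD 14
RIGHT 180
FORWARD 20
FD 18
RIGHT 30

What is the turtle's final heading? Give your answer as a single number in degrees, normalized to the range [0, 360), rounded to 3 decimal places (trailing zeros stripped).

Answer: 159

Derivation:
Executing turtle program step by step:
Start: pos=(1,-2), heading=0, pen down
FD 1: (1,-2) -> (2,-2) [heading=0, draw]
RT 351: heading 0 -> 9
FD 14: (2,-2) -> (15.828,0.19) [heading=9, draw]
RT 180: heading 9 -> 189
FD 20: (15.828,0.19) -> (-3.926,-2.939) [heading=189, draw]
FD 18: (-3.926,-2.939) -> (-21.705,-5.754) [heading=189, draw]
RT 30: heading 189 -> 159
Final: pos=(-21.705,-5.754), heading=159, 4 segment(s) drawn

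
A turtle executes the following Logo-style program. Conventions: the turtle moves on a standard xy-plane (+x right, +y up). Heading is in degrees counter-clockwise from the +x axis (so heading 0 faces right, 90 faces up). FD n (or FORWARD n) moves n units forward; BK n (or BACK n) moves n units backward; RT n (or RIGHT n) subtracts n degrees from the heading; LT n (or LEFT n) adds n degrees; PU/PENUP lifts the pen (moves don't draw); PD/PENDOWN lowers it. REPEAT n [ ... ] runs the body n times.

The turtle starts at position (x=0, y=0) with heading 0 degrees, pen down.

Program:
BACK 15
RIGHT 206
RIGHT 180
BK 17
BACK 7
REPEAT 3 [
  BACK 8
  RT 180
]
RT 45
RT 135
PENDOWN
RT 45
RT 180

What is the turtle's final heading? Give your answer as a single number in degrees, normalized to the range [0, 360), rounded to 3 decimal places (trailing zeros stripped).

Executing turtle program step by step:
Start: pos=(0,0), heading=0, pen down
BK 15: (0,0) -> (-15,0) [heading=0, draw]
RT 206: heading 0 -> 154
RT 180: heading 154 -> 334
BK 17: (-15,0) -> (-30.279,7.452) [heading=334, draw]
BK 7: (-30.279,7.452) -> (-36.571,10.521) [heading=334, draw]
REPEAT 3 [
  -- iteration 1/3 --
  BK 8: (-36.571,10.521) -> (-43.761,14.028) [heading=334, draw]
  RT 180: heading 334 -> 154
  -- iteration 2/3 --
  BK 8: (-43.761,14.028) -> (-36.571,10.521) [heading=154, draw]
  RT 180: heading 154 -> 334
  -- iteration 3/3 --
  BK 8: (-36.571,10.521) -> (-43.761,14.028) [heading=334, draw]
  RT 180: heading 334 -> 154
]
RT 45: heading 154 -> 109
RT 135: heading 109 -> 334
PD: pen down
RT 45: heading 334 -> 289
RT 180: heading 289 -> 109
Final: pos=(-43.761,14.028), heading=109, 6 segment(s) drawn

Answer: 109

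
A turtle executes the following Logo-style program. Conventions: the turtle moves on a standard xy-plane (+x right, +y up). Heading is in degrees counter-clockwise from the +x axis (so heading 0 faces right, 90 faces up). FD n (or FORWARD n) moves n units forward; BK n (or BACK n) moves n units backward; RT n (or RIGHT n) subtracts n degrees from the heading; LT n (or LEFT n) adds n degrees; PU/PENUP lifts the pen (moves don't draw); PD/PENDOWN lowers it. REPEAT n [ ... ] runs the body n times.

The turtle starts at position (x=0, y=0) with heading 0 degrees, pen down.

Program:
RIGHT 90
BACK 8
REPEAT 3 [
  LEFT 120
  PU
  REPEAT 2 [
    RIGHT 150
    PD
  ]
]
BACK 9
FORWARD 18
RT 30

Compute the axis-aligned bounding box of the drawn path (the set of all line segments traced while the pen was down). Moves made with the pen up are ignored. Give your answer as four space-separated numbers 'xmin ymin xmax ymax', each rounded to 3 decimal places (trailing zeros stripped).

Answer: 0 -1 0 17

Derivation:
Executing turtle program step by step:
Start: pos=(0,0), heading=0, pen down
RT 90: heading 0 -> 270
BK 8: (0,0) -> (0,8) [heading=270, draw]
REPEAT 3 [
  -- iteration 1/3 --
  LT 120: heading 270 -> 30
  PU: pen up
  REPEAT 2 [
    -- iteration 1/2 --
    RT 150: heading 30 -> 240
    PD: pen down
    -- iteration 2/2 --
    RT 150: heading 240 -> 90
    PD: pen down
  ]
  -- iteration 2/3 --
  LT 120: heading 90 -> 210
  PU: pen up
  REPEAT 2 [
    -- iteration 1/2 --
    RT 150: heading 210 -> 60
    PD: pen down
    -- iteration 2/2 --
    RT 150: heading 60 -> 270
    PD: pen down
  ]
  -- iteration 3/3 --
  LT 120: heading 270 -> 30
  PU: pen up
  REPEAT 2 [
    -- iteration 1/2 --
    RT 150: heading 30 -> 240
    PD: pen down
    -- iteration 2/2 --
    RT 150: heading 240 -> 90
    PD: pen down
  ]
]
BK 9: (0,8) -> (0,-1) [heading=90, draw]
FD 18: (0,-1) -> (0,17) [heading=90, draw]
RT 30: heading 90 -> 60
Final: pos=(0,17), heading=60, 3 segment(s) drawn

Segment endpoints: x in {0, 0, 0, 0}, y in {-1, 0, 8, 17}
xmin=0, ymin=-1, xmax=0, ymax=17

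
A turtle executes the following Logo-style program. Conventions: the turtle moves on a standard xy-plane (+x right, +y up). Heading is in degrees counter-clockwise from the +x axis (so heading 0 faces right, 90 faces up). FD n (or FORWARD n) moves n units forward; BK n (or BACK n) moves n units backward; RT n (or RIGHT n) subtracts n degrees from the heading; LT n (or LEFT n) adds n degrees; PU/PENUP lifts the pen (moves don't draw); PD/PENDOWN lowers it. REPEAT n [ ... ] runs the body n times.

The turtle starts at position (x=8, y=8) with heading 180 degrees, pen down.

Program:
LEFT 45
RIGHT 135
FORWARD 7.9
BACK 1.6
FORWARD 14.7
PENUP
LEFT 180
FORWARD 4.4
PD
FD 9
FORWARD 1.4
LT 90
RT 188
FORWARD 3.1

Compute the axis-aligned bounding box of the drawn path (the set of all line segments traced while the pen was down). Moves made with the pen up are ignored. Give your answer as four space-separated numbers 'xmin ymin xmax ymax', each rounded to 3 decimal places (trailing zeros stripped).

Answer: 4.93 8 8 29

Derivation:
Executing turtle program step by step:
Start: pos=(8,8), heading=180, pen down
LT 45: heading 180 -> 225
RT 135: heading 225 -> 90
FD 7.9: (8,8) -> (8,15.9) [heading=90, draw]
BK 1.6: (8,15.9) -> (8,14.3) [heading=90, draw]
FD 14.7: (8,14.3) -> (8,29) [heading=90, draw]
PU: pen up
LT 180: heading 90 -> 270
FD 4.4: (8,29) -> (8,24.6) [heading=270, move]
PD: pen down
FD 9: (8,24.6) -> (8,15.6) [heading=270, draw]
FD 1.4: (8,15.6) -> (8,14.2) [heading=270, draw]
LT 90: heading 270 -> 0
RT 188: heading 0 -> 172
FD 3.1: (8,14.2) -> (4.93,14.631) [heading=172, draw]
Final: pos=(4.93,14.631), heading=172, 6 segment(s) drawn

Segment endpoints: x in {4.93, 8, 8}, y in {8, 14.2, 14.3, 14.631, 15.6, 15.9, 24.6, 29}
xmin=4.93, ymin=8, xmax=8, ymax=29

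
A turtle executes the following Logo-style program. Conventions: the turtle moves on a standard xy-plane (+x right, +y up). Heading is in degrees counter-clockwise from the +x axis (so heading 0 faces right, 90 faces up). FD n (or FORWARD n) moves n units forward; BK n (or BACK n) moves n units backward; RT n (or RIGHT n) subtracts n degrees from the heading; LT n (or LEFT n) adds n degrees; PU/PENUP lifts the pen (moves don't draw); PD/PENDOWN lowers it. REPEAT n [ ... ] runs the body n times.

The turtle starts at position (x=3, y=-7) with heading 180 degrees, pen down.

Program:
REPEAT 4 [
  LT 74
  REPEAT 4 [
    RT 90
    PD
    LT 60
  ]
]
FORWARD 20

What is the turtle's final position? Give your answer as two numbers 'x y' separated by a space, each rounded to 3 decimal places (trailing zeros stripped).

Executing turtle program step by step:
Start: pos=(3,-7), heading=180, pen down
REPEAT 4 [
  -- iteration 1/4 --
  LT 74: heading 180 -> 254
  REPEAT 4 [
    -- iteration 1/4 --
    RT 90: heading 254 -> 164
    PD: pen down
    LT 60: heading 164 -> 224
    -- iteration 2/4 --
    RT 90: heading 224 -> 134
    PD: pen down
    LT 60: heading 134 -> 194
    -- iteration 3/4 --
    RT 90: heading 194 -> 104
    PD: pen down
    LT 60: heading 104 -> 164
    -- iteration 4/4 --
    RT 90: heading 164 -> 74
    PD: pen down
    LT 60: heading 74 -> 134
  ]
  -- iteration 2/4 --
  LT 74: heading 134 -> 208
  REPEAT 4 [
    -- iteration 1/4 --
    RT 90: heading 208 -> 118
    PD: pen down
    LT 60: heading 118 -> 178
    -- iteration 2/4 --
    RT 90: heading 178 -> 88
    PD: pen down
    LT 60: heading 88 -> 148
    -- iteration 3/4 --
    RT 90: heading 148 -> 58
    PD: pen down
    LT 60: heading 58 -> 118
    -- iteration 4/4 --
    RT 90: heading 118 -> 28
    PD: pen down
    LT 60: heading 28 -> 88
  ]
  -- iteration 3/4 --
  LT 74: heading 88 -> 162
  REPEAT 4 [
    -- iteration 1/4 --
    RT 90: heading 162 -> 72
    PD: pen down
    LT 60: heading 72 -> 132
    -- iteration 2/4 --
    RT 90: heading 132 -> 42
    PD: pen down
    LT 60: heading 42 -> 102
    -- iteration 3/4 --
    RT 90: heading 102 -> 12
    PD: pen down
    LT 60: heading 12 -> 72
    -- iteration 4/4 --
    RT 90: heading 72 -> 342
    PD: pen down
    LT 60: heading 342 -> 42
  ]
  -- iteration 4/4 --
  LT 74: heading 42 -> 116
  REPEAT 4 [
    -- iteration 1/4 --
    RT 90: heading 116 -> 26
    PD: pen down
    LT 60: heading 26 -> 86
    -- iteration 2/4 --
    RT 90: heading 86 -> 356
    PD: pen down
    LT 60: heading 356 -> 56
    -- iteration 3/4 --
    RT 90: heading 56 -> 326
    PD: pen down
    LT 60: heading 326 -> 26
    -- iteration 4/4 --
    RT 90: heading 26 -> 296
    PD: pen down
    LT 60: heading 296 -> 356
  ]
]
FD 20: (3,-7) -> (22.951,-8.395) [heading=356, draw]
Final: pos=(22.951,-8.395), heading=356, 1 segment(s) drawn

Answer: 22.951 -8.395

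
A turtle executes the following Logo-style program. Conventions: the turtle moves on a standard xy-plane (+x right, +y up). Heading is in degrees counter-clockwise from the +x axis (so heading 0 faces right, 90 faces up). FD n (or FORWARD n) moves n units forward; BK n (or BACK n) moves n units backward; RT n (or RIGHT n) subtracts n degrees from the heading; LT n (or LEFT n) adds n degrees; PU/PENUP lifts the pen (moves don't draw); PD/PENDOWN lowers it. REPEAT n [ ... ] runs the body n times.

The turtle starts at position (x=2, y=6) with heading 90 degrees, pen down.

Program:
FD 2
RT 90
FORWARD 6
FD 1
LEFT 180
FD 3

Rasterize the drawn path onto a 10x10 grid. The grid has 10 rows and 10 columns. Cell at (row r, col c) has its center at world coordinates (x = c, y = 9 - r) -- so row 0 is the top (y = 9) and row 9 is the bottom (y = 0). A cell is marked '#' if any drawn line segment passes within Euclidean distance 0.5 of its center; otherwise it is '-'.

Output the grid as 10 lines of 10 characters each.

Segment 0: (2,6) -> (2,8)
Segment 1: (2,8) -> (8,8)
Segment 2: (8,8) -> (9,8)
Segment 3: (9,8) -> (6,8)

Answer: ----------
--########
--#-------
--#-------
----------
----------
----------
----------
----------
----------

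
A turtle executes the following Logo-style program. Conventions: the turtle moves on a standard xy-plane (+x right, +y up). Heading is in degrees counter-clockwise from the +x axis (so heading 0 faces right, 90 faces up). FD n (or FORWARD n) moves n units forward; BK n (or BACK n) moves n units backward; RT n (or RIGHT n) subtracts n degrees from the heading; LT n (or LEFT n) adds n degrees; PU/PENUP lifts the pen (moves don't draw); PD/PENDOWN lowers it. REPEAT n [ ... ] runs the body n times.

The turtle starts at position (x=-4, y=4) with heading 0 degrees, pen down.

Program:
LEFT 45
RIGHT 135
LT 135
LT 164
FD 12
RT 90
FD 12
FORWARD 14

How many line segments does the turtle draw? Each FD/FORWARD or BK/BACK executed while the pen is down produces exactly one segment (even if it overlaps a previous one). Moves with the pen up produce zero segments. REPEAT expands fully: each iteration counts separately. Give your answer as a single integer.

Executing turtle program step by step:
Start: pos=(-4,4), heading=0, pen down
LT 45: heading 0 -> 45
RT 135: heading 45 -> 270
LT 135: heading 270 -> 45
LT 164: heading 45 -> 209
FD 12: (-4,4) -> (-14.495,-1.818) [heading=209, draw]
RT 90: heading 209 -> 119
FD 12: (-14.495,-1.818) -> (-20.313,8.678) [heading=119, draw]
FD 14: (-20.313,8.678) -> (-27.1,20.922) [heading=119, draw]
Final: pos=(-27.1,20.922), heading=119, 3 segment(s) drawn
Segments drawn: 3

Answer: 3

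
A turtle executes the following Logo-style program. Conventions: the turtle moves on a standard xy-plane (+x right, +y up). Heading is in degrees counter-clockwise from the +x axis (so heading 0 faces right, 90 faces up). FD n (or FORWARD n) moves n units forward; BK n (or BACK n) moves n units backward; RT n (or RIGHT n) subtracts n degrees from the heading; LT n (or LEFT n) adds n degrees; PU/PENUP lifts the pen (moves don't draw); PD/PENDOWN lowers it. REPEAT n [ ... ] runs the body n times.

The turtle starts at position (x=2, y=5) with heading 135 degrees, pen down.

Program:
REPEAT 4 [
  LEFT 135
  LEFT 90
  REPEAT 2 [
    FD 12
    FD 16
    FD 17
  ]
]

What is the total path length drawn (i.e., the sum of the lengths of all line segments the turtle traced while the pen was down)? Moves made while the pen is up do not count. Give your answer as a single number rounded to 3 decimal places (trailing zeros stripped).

Answer: 360

Derivation:
Executing turtle program step by step:
Start: pos=(2,5), heading=135, pen down
REPEAT 4 [
  -- iteration 1/4 --
  LT 135: heading 135 -> 270
  LT 90: heading 270 -> 0
  REPEAT 2 [
    -- iteration 1/2 --
    FD 12: (2,5) -> (14,5) [heading=0, draw]
    FD 16: (14,5) -> (30,5) [heading=0, draw]
    FD 17: (30,5) -> (47,5) [heading=0, draw]
    -- iteration 2/2 --
    FD 12: (47,5) -> (59,5) [heading=0, draw]
    FD 16: (59,5) -> (75,5) [heading=0, draw]
    FD 17: (75,5) -> (92,5) [heading=0, draw]
  ]
  -- iteration 2/4 --
  LT 135: heading 0 -> 135
  LT 90: heading 135 -> 225
  REPEAT 2 [
    -- iteration 1/2 --
    FD 12: (92,5) -> (83.515,-3.485) [heading=225, draw]
    FD 16: (83.515,-3.485) -> (72.201,-14.799) [heading=225, draw]
    FD 17: (72.201,-14.799) -> (60.18,-26.82) [heading=225, draw]
    -- iteration 2/2 --
    FD 12: (60.18,-26.82) -> (51.695,-35.305) [heading=225, draw]
    FD 16: (51.695,-35.305) -> (40.381,-46.619) [heading=225, draw]
    FD 17: (40.381,-46.619) -> (28.36,-58.64) [heading=225, draw]
  ]
  -- iteration 3/4 --
  LT 135: heading 225 -> 0
  LT 90: heading 0 -> 90
  REPEAT 2 [
    -- iteration 1/2 --
    FD 12: (28.36,-58.64) -> (28.36,-46.64) [heading=90, draw]
    FD 16: (28.36,-46.64) -> (28.36,-30.64) [heading=90, draw]
    FD 17: (28.36,-30.64) -> (28.36,-13.64) [heading=90, draw]
    -- iteration 2/2 --
    FD 12: (28.36,-13.64) -> (28.36,-1.64) [heading=90, draw]
    FD 16: (28.36,-1.64) -> (28.36,14.36) [heading=90, draw]
    FD 17: (28.36,14.36) -> (28.36,31.36) [heading=90, draw]
  ]
  -- iteration 4/4 --
  LT 135: heading 90 -> 225
  LT 90: heading 225 -> 315
  REPEAT 2 [
    -- iteration 1/2 --
    FD 12: (28.36,31.36) -> (36.846,22.875) [heading=315, draw]
    FD 16: (36.846,22.875) -> (48.159,11.561) [heading=315, draw]
    FD 17: (48.159,11.561) -> (60.18,-0.459) [heading=315, draw]
    -- iteration 2/2 --
    FD 12: (60.18,-0.459) -> (68.665,-8.945) [heading=315, draw]
    FD 16: (68.665,-8.945) -> (79.979,-20.258) [heading=315, draw]
    FD 17: (79.979,-20.258) -> (92,-32.279) [heading=315, draw]
  ]
]
Final: pos=(92,-32.279), heading=315, 24 segment(s) drawn

Segment lengths:
  seg 1: (2,5) -> (14,5), length = 12
  seg 2: (14,5) -> (30,5), length = 16
  seg 3: (30,5) -> (47,5), length = 17
  seg 4: (47,5) -> (59,5), length = 12
  seg 5: (59,5) -> (75,5), length = 16
  seg 6: (75,5) -> (92,5), length = 17
  seg 7: (92,5) -> (83.515,-3.485), length = 12
  seg 8: (83.515,-3.485) -> (72.201,-14.799), length = 16
  seg 9: (72.201,-14.799) -> (60.18,-26.82), length = 17
  seg 10: (60.18,-26.82) -> (51.695,-35.305), length = 12
  seg 11: (51.695,-35.305) -> (40.381,-46.619), length = 16
  seg 12: (40.381,-46.619) -> (28.36,-58.64), length = 17
  seg 13: (28.36,-58.64) -> (28.36,-46.64), length = 12
  seg 14: (28.36,-46.64) -> (28.36,-30.64), length = 16
  seg 15: (28.36,-30.64) -> (28.36,-13.64), length = 17
  seg 16: (28.36,-13.64) -> (28.36,-1.64), length = 12
  seg 17: (28.36,-1.64) -> (28.36,14.36), length = 16
  seg 18: (28.36,14.36) -> (28.36,31.36), length = 17
  seg 19: (28.36,31.36) -> (36.846,22.875), length = 12
  seg 20: (36.846,22.875) -> (48.159,11.561), length = 16
  seg 21: (48.159,11.561) -> (60.18,-0.459), length = 17
  seg 22: (60.18,-0.459) -> (68.665,-8.945), length = 12
  seg 23: (68.665,-8.945) -> (79.979,-20.258), length = 16
  seg 24: (79.979,-20.258) -> (92,-32.279), length = 17
Total = 360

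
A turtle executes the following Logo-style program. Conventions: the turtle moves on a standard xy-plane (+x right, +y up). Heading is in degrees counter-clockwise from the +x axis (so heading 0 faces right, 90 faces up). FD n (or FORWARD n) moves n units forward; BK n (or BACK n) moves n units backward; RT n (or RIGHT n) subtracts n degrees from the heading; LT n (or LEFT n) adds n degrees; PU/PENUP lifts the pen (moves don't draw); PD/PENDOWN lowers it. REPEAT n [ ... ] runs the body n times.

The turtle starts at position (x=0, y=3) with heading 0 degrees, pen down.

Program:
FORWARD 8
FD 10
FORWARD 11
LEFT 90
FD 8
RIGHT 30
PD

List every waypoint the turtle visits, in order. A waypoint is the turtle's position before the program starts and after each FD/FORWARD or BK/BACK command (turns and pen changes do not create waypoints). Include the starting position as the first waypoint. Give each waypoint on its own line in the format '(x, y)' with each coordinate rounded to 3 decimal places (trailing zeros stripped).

Answer: (0, 3)
(8, 3)
(18, 3)
(29, 3)
(29, 11)

Derivation:
Executing turtle program step by step:
Start: pos=(0,3), heading=0, pen down
FD 8: (0,3) -> (8,3) [heading=0, draw]
FD 10: (8,3) -> (18,3) [heading=0, draw]
FD 11: (18,3) -> (29,3) [heading=0, draw]
LT 90: heading 0 -> 90
FD 8: (29,3) -> (29,11) [heading=90, draw]
RT 30: heading 90 -> 60
PD: pen down
Final: pos=(29,11), heading=60, 4 segment(s) drawn
Waypoints (5 total):
(0, 3)
(8, 3)
(18, 3)
(29, 3)
(29, 11)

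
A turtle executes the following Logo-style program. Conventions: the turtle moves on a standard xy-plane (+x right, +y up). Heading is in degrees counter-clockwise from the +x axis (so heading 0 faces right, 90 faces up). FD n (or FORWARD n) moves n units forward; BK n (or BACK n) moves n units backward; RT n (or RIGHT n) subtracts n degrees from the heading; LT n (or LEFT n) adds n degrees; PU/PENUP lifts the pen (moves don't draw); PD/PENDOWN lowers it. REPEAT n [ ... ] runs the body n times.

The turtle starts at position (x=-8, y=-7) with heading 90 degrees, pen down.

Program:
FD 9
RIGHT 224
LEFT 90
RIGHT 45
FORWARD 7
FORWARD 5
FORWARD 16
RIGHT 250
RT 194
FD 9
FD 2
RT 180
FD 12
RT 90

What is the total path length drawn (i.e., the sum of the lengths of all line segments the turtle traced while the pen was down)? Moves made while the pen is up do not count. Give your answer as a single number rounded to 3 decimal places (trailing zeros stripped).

Executing turtle program step by step:
Start: pos=(-8,-7), heading=90, pen down
FD 9: (-8,-7) -> (-8,2) [heading=90, draw]
RT 224: heading 90 -> 226
LT 90: heading 226 -> 316
RT 45: heading 316 -> 271
FD 7: (-8,2) -> (-7.878,-4.999) [heading=271, draw]
FD 5: (-7.878,-4.999) -> (-7.791,-9.998) [heading=271, draw]
FD 16: (-7.791,-9.998) -> (-7.511,-25.996) [heading=271, draw]
RT 250: heading 271 -> 21
RT 194: heading 21 -> 187
FD 9: (-7.511,-25.996) -> (-16.444,-27.093) [heading=187, draw]
FD 2: (-16.444,-27.093) -> (-18.429,-27.336) [heading=187, draw]
RT 180: heading 187 -> 7
FD 12: (-18.429,-27.336) -> (-6.519,-25.874) [heading=7, draw]
RT 90: heading 7 -> 277
Final: pos=(-6.519,-25.874), heading=277, 7 segment(s) drawn

Segment lengths:
  seg 1: (-8,-7) -> (-8,2), length = 9
  seg 2: (-8,2) -> (-7.878,-4.999), length = 7
  seg 3: (-7.878,-4.999) -> (-7.791,-9.998), length = 5
  seg 4: (-7.791,-9.998) -> (-7.511,-25.996), length = 16
  seg 5: (-7.511,-25.996) -> (-16.444,-27.093), length = 9
  seg 6: (-16.444,-27.093) -> (-18.429,-27.336), length = 2
  seg 7: (-18.429,-27.336) -> (-6.519,-25.874), length = 12
Total = 60

Answer: 60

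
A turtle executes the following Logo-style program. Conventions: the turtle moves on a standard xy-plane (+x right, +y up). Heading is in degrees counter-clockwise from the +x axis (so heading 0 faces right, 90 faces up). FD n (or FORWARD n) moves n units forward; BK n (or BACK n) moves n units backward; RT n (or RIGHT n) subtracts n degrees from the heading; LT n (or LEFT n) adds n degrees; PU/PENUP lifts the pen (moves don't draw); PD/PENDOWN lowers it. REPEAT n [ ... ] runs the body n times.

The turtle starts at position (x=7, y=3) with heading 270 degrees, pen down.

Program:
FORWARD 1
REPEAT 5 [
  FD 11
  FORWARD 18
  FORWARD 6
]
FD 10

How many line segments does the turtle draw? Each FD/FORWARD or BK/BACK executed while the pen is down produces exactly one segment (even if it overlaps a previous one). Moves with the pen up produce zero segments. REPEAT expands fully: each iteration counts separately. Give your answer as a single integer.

Executing turtle program step by step:
Start: pos=(7,3), heading=270, pen down
FD 1: (7,3) -> (7,2) [heading=270, draw]
REPEAT 5 [
  -- iteration 1/5 --
  FD 11: (7,2) -> (7,-9) [heading=270, draw]
  FD 18: (7,-9) -> (7,-27) [heading=270, draw]
  FD 6: (7,-27) -> (7,-33) [heading=270, draw]
  -- iteration 2/5 --
  FD 11: (7,-33) -> (7,-44) [heading=270, draw]
  FD 18: (7,-44) -> (7,-62) [heading=270, draw]
  FD 6: (7,-62) -> (7,-68) [heading=270, draw]
  -- iteration 3/5 --
  FD 11: (7,-68) -> (7,-79) [heading=270, draw]
  FD 18: (7,-79) -> (7,-97) [heading=270, draw]
  FD 6: (7,-97) -> (7,-103) [heading=270, draw]
  -- iteration 4/5 --
  FD 11: (7,-103) -> (7,-114) [heading=270, draw]
  FD 18: (7,-114) -> (7,-132) [heading=270, draw]
  FD 6: (7,-132) -> (7,-138) [heading=270, draw]
  -- iteration 5/5 --
  FD 11: (7,-138) -> (7,-149) [heading=270, draw]
  FD 18: (7,-149) -> (7,-167) [heading=270, draw]
  FD 6: (7,-167) -> (7,-173) [heading=270, draw]
]
FD 10: (7,-173) -> (7,-183) [heading=270, draw]
Final: pos=(7,-183), heading=270, 17 segment(s) drawn
Segments drawn: 17

Answer: 17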